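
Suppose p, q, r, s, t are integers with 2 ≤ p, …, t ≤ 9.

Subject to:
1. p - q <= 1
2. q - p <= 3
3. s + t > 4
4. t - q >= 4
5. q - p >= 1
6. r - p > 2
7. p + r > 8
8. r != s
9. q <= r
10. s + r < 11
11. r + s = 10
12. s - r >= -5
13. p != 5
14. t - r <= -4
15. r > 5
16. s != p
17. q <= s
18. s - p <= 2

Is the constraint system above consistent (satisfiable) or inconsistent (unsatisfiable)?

Unsatisfiable

Constraints 4, 5, 12, 14, and 18 give s − r ≥ -5, r − t ≥ 4, t − q ≥ 4, q − p ≥ 1, p − s ≥ -2.
Adding all 5 inequalities: the left sides telescope to 0, and the right sides sum to (-5) + 4 + 4 + 1 + (-2) = 2. So 0 ≥ 2, which is false.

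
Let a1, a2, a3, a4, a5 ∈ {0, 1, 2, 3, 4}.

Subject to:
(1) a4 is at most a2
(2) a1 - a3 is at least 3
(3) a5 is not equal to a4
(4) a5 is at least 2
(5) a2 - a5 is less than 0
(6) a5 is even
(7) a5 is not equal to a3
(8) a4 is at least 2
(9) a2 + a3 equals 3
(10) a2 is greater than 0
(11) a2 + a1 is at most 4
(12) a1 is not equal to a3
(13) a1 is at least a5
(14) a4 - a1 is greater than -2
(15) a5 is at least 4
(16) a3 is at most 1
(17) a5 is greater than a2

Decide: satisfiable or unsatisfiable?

Unsatisfiable

From constraints 1 and 8: a2 ≥ a4 ≥ 2. From constraints 13 and 15: a1 ≥ a5 ≥ 4. Hence a2 + a1 ≥ 6. But constraint 11 requires a2 + a1 ≤ 4, and 4 < 6. Contradiction.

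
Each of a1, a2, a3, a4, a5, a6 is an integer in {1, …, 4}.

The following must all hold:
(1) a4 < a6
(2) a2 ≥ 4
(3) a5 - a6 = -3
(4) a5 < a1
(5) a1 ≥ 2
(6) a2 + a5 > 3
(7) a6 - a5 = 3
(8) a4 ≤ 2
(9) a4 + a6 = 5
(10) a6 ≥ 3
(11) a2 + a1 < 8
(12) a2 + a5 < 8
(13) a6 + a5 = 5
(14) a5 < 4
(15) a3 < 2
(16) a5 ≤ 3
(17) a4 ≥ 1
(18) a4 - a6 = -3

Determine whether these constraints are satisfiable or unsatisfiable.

One satisfying assignment is a1 = 2, a2 = 4, a3 = 1, a4 = 1, a5 = 1, a6 = 4.
For the less obvious constraints — constraint 3: a5 - a6 = -3; constraint 6: a2 + a5 = 5 — and the others hold by inspection.

Satisfiable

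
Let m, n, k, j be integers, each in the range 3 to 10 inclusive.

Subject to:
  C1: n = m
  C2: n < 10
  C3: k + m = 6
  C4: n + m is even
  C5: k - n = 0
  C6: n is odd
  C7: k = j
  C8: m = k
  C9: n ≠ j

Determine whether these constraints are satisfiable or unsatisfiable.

From constraints 1, 7, and 8, n = m = k = j, so n = j. But constraint 9 says n ≠ j. Contradiction.

Unsatisfiable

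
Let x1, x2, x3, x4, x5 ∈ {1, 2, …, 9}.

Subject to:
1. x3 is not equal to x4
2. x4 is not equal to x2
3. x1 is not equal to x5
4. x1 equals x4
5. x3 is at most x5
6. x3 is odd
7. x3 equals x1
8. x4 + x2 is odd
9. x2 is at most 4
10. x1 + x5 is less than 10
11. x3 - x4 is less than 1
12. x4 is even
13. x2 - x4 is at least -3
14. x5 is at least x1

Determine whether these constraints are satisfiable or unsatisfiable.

From constraints 4 and 7, x3 = x1 = x4, so x3 = x4. But constraint 1 says x3 ≠ x4. Contradiction.

Unsatisfiable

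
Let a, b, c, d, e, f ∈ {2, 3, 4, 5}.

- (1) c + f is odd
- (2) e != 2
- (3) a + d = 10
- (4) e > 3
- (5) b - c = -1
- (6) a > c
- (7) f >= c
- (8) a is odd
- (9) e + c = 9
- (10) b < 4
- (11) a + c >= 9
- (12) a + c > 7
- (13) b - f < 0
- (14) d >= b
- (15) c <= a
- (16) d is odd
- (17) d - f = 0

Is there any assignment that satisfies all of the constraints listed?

Satisfiable

Setting (a, b, c, d, e, f) = (5, 3, 4, 5, 5, 5) satisfies everything: constraint 3: a + d = 10; constraint 5: b - c = -1; constraint 9: e + c = 9, and the others follow.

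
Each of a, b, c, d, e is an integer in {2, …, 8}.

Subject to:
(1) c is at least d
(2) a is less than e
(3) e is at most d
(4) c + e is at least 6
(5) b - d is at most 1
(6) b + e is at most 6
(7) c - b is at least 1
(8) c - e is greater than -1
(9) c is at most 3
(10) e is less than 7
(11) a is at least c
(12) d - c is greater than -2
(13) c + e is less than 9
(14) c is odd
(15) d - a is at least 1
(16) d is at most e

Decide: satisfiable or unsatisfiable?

Unsatisfiable

Constraints 1, 2, 3, and 11 give a < e, e ≤ d, d ≤ c, c ≤ a. Chaining: a < e ≤ d ≤ c ≤ a, which forces a < a — impossible.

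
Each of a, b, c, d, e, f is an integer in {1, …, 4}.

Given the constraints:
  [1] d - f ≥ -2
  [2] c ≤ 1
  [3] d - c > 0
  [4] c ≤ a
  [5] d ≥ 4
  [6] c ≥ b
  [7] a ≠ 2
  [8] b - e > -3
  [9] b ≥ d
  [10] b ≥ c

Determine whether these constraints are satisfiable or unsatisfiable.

Unsatisfiable

From constraints 5 and 9: b ≥ d and d ≥ 4, so b ≥ 4. From constraints 2 and 6: b ≤ c and c ≤ 1, so b ≤ 1. But 1 < 4, so no value of b works.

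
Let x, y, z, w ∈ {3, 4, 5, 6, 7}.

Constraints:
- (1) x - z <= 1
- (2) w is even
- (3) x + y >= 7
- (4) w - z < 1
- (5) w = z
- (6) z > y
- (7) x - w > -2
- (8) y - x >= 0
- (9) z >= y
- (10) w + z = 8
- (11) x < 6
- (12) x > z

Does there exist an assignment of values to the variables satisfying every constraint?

Unsatisfiable

Constraints 6, 8, and 12 give x ≤ y, y < z, z < x. Chaining: x ≤ y < z < x, which forces x < x — impossible.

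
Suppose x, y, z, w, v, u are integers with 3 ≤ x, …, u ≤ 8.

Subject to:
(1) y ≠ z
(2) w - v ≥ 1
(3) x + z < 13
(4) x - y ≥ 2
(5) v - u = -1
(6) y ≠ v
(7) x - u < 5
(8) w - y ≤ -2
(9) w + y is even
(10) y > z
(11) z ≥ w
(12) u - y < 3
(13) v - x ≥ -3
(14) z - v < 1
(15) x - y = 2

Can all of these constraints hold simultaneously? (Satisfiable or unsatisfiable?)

Constraints 2, 4, 8, and 13 give w − v ≥ 1, v − x ≥ -3, x − y ≥ 2, y − w ≥ 2.
Adding all 4 inequalities: the left sides telescope to 0, and the right sides sum to 1 + (-3) + 2 + 2 = 2. So 0 ≥ 2, which is false.

Unsatisfiable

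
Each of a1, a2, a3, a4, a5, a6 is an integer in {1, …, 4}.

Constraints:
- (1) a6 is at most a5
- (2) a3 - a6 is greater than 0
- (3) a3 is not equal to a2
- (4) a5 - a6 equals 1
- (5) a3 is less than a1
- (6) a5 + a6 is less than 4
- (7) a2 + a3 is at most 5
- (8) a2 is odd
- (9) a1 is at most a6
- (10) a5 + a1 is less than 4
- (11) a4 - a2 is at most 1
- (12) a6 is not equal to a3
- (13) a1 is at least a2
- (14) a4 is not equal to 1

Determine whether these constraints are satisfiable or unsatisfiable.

Constraints 2, 5, and 9 give a1 ≤ a6, a6 < a3, a3 < a1. Chaining: a1 ≤ a6 < a3 < a1, which forces a1 < a1 — impossible.

Unsatisfiable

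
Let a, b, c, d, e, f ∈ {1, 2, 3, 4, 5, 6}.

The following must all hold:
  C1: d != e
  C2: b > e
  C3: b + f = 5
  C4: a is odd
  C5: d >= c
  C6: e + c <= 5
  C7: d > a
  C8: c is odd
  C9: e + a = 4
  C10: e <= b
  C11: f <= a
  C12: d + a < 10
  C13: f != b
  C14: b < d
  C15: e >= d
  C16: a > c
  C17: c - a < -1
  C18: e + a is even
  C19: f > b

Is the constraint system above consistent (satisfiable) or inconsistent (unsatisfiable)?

Constraints 2, 7, 11, 15, and 19 give e < b, b < f, f ≤ a, a < d, d ≤ e. Chaining: e < b < f ≤ a < d ≤ e, which forces e < e — impossible.

Unsatisfiable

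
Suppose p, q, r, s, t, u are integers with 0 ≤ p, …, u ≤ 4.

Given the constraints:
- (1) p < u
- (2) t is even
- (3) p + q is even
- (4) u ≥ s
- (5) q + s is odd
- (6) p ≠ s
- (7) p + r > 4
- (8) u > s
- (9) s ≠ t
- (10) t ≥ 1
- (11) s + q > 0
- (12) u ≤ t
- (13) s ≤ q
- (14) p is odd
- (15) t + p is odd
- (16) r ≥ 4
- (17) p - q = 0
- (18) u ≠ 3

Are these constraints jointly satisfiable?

Setting (p, q, r, s, t, u) = (1, 1, 4, 0, 4, 2) satisfies everything: constraint 7: p + r = 5; constraint 11: s + q = 1; constraint 17: p - q = 0, and the others follow.

Satisfiable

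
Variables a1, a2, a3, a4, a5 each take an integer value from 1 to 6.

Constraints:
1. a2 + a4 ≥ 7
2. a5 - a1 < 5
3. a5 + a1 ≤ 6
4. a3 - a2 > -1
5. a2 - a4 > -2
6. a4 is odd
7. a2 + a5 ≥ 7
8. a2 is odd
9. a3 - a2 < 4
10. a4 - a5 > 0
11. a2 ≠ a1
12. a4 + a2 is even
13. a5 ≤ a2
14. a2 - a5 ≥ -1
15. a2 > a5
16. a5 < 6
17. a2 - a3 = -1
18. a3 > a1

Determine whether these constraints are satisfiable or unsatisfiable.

Take a1 = 1, a2 = 5, a3 = 6, a4 = 5, a5 = 3. Then constraint 1: a2 + a4 = 10; constraint 2: a5 - a1 = 2, and every other listed constraint is also met.

Satisfiable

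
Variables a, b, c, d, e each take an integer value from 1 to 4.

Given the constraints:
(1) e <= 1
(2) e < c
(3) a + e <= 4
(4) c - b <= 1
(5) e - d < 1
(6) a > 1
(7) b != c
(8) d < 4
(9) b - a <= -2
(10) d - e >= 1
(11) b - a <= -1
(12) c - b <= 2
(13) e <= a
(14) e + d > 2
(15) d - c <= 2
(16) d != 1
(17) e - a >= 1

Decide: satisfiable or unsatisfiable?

Constraints 4, 9, 10, 15, and 17 give e − a ≥ 1, a − b ≥ 2, b − c ≥ -1, c − d ≥ -2, d − e ≥ 1.
Adding all 5 inequalities: the left sides telescope to 0, and the right sides sum to 1 + 2 + (-1) + (-2) + 1 = 1. So 0 ≥ 1, which is false.

Unsatisfiable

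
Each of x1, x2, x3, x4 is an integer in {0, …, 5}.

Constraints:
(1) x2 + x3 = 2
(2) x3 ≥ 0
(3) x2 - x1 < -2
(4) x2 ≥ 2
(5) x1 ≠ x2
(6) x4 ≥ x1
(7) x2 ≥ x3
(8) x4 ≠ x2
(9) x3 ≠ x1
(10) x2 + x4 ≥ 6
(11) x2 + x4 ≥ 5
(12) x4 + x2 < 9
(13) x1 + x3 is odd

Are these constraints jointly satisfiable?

Satisfiable

One satisfying assignment is x1 = 5, x2 = 2, x3 = 0, x4 = 5.
For the less obvious constraints — constraint 1: x2 + x3 = 2; constraint 3: x2 - x1 = -3 — and the others hold by inspection.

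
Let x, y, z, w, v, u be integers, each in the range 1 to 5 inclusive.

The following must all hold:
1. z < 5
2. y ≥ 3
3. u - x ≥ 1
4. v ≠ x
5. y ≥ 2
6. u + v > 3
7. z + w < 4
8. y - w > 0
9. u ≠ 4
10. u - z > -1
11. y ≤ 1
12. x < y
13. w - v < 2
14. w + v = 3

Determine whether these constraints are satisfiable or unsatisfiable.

Unsatisfiable

From constraint 2: y ≥ 3. From constraint 11: y ≤ 1. But 1 < 3, so no value of y works.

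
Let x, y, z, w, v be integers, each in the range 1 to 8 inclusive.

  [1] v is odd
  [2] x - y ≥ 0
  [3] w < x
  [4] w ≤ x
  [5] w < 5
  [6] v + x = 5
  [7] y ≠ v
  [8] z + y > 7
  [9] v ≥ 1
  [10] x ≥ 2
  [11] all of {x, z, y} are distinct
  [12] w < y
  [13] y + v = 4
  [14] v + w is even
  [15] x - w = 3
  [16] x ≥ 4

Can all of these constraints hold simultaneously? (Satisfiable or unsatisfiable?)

Setting (x, y, z, w, v) = (4, 3, 6, 1, 1) satisfies everything: constraint 2: x - y = 1; constraint 6: v + x = 5; constraint 8: z + y = 9, and the others follow.

Satisfiable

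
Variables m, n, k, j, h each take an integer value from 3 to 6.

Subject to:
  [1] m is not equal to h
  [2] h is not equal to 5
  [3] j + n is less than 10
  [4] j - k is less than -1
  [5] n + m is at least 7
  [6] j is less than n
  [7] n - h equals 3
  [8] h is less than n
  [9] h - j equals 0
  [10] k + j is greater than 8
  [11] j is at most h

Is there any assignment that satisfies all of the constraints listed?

Try m = 4, n = 6, k = 6, j = 3, h = 3.
Check constraint 3: j + n = 9; constraint 4: j - k = -3. The remaining constraints are straightforward to verify.

Satisfiable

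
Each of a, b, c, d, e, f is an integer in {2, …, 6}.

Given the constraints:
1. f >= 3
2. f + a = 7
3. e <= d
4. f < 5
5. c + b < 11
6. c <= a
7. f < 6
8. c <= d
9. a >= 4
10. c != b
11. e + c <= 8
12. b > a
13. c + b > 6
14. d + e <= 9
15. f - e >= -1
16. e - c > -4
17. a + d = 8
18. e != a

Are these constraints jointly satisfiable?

Try a = 4, b = 5, c = 4, d = 4, e = 3, f = 3.
Check constraint 2: f + a = 7; constraint 5: c + b = 9. The remaining constraints are straightforward to verify.

Satisfiable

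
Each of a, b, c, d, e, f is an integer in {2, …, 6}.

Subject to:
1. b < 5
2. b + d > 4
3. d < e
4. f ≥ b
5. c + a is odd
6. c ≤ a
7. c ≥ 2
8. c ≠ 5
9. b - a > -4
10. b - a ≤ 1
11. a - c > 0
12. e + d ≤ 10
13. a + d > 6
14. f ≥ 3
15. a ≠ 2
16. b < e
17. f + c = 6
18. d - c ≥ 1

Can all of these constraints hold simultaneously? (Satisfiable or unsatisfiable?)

Satisfiable

One satisfying assignment is a = 5, b = 3, c = 2, d = 3, e = 5, f = 4.
For the less obvious constraints — constraint 2: b + d = 6; constraint 9: b - a = -2; constraint 10: b - a = -2 — and the others hold by inspection.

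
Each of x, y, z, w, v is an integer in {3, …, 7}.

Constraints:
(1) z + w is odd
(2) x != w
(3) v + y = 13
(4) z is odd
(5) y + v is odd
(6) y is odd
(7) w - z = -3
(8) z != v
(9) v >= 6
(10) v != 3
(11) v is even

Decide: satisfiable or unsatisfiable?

Satisfiable

Try x = 3, y = 7, z = 7, w = 4, v = 6.
Check constraint 3: v + y = 13; constraint 7: w - z = -3. The remaining constraints are straightforward to verify.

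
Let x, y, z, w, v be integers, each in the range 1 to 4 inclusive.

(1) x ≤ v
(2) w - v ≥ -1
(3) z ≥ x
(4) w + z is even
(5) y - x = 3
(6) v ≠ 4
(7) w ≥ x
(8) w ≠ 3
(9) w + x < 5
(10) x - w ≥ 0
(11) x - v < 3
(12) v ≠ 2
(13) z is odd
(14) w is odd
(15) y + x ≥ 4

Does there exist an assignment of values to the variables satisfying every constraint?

Satisfiable

One satisfying assignment is x = 1, y = 4, z = 1, w = 1, v = 1.
For the less obvious constraints — constraint 2: w - v = 0; constraint 5: y - x = 3 — and the others hold by inspection.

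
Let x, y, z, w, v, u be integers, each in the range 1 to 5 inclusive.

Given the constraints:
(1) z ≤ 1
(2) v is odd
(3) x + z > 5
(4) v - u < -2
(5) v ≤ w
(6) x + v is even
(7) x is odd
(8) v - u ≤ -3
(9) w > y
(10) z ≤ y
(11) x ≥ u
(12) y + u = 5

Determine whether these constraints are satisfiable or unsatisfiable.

The assignment x = 5, y = 1, z = 1, w = 2, v = 1, u = 4 works:
  constraint 3 holds since x + z = 6.
  constraint 4 holds since v - u = -3.
The rest check out directly.

Satisfiable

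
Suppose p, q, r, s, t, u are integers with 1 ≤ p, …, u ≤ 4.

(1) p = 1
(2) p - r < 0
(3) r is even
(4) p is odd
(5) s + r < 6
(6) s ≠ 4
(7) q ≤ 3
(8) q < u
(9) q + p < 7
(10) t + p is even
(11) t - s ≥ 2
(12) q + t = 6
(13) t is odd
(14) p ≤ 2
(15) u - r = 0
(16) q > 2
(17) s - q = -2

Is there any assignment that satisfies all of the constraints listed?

Take p = 1, q = 3, r = 4, s = 1, t = 3, u = 4. Then constraint 2: p - r = -3; constraint 5: s + r = 5; constraint 9: q + p = 4, and every other listed constraint is also met.

Satisfiable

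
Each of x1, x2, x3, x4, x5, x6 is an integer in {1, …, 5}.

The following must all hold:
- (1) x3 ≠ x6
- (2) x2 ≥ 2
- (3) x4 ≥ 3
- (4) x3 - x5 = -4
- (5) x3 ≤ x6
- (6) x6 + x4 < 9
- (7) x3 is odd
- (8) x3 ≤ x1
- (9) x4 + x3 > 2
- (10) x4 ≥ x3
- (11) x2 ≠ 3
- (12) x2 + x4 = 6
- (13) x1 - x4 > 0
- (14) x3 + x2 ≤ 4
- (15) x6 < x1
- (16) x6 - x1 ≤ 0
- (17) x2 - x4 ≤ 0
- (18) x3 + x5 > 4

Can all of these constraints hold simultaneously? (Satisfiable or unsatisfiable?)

Satisfiable

One satisfying assignment is x1 = 5, x2 = 2, x3 = 1, x4 = 4, x5 = 5, x6 = 2.
For the less obvious constraints — constraint 4: x3 - x5 = -4; constraint 6: x6 + x4 = 6 — and the others hold by inspection.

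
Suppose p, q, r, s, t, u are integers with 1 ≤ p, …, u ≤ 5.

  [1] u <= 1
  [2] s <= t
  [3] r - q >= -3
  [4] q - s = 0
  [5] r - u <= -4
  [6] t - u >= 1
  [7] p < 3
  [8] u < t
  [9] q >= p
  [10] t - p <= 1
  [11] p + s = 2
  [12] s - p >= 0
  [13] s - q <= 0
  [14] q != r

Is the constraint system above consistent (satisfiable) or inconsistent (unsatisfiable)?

Constraints 3, 5, 6, 10, 12, and 13 give r − q ≥ -3, q − s ≥ 0, s − p ≥ 0, p − t ≥ -1, t − u ≥ 1, u − r ≥ 4.
Adding all 6 inequalities: the left sides telescope to 0, and the right sides sum to (-3) + 0 + 0 + (-1) + 1 + 4 = 1. So 0 ≥ 1, which is false.

Unsatisfiable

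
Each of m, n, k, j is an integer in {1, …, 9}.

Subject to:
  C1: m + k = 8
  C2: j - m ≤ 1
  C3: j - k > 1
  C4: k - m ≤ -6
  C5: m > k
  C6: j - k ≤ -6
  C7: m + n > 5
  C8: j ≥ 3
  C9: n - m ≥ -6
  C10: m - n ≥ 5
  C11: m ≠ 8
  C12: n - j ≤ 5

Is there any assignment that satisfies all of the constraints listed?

Unsatisfiable

Constraints 4, 6, 9, and 12 give k − j ≥ 6, j − n ≥ -5, n − m ≥ -6, m − k ≥ 6.
Adding all 4 inequalities: the left sides telescope to 0, and the right sides sum to 6 + (-5) + (-6) + 6 = 1. So 0 ≥ 1, which is false.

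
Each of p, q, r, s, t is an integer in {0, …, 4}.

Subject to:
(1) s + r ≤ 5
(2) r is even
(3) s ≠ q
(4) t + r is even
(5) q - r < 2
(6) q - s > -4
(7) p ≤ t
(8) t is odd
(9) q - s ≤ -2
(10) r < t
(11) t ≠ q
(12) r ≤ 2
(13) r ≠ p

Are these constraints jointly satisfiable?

Constraint 8 makes t odd and constraint 2 makes r even, so t + r must be odd. Constraint 4 says t + r is even — contradiction.

Unsatisfiable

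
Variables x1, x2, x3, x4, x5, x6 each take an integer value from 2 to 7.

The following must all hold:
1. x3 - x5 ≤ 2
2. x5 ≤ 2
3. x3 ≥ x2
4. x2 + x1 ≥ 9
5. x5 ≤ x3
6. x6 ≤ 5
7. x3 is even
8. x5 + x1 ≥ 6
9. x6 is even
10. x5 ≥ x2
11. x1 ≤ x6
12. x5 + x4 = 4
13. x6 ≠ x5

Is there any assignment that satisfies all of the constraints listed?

From constraints 2 and 10: x2 ≤ x5 ≤ 2. From constraints 6 and 11: x1 ≤ x6 ≤ 5. Hence x2 + x1 ≤ 7. But constraint 4 requires x2 + x1 ≥ 9, and 9 > 7. Contradiction.

Unsatisfiable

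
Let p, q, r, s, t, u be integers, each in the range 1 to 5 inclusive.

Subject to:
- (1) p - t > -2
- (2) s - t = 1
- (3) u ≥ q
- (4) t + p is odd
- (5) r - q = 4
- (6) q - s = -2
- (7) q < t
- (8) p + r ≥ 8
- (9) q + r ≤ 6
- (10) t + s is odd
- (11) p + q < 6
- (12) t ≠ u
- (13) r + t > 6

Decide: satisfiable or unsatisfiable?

Take p = 3, q = 1, r = 5, s = 3, t = 2, u = 1. Then constraint 1: p - t = 1; constraint 2: s - t = 1, and every other listed constraint is also met.

Satisfiable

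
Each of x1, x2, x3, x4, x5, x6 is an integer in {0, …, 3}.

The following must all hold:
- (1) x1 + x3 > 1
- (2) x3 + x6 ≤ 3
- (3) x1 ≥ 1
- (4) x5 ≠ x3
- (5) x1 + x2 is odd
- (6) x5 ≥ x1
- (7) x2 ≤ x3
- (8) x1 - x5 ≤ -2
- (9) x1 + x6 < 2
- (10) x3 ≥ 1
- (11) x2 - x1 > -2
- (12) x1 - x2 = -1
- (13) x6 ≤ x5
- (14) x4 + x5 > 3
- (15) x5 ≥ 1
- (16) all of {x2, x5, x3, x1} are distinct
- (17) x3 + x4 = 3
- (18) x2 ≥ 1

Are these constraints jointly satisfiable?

Constraints 3, 10, 15, and 18 confine each of x2, x5, x3, x1 to the 3 values {1, …, 3} (the domain already gives each ≤ 3).
Constraint 16 requires all 4 of them to be distinct, but only 3 values are available — impossible by the pigeonhole principle.

Unsatisfiable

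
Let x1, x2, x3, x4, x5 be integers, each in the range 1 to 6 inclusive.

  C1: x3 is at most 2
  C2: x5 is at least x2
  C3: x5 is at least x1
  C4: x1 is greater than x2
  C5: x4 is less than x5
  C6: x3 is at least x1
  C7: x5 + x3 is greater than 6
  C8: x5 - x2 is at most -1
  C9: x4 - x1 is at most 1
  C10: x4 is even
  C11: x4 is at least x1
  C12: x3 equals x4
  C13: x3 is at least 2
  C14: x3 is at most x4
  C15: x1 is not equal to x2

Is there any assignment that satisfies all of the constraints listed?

Unsatisfiable

Constraints 4, 5, 6, 8, and 14 give x5 < x2, x2 < x1, x1 ≤ x3, x3 ≤ x4, x4 < x5. Chaining: x5 < x2 < x1 ≤ x3 ≤ x4 < x5, which forces x5 < x5 — impossible.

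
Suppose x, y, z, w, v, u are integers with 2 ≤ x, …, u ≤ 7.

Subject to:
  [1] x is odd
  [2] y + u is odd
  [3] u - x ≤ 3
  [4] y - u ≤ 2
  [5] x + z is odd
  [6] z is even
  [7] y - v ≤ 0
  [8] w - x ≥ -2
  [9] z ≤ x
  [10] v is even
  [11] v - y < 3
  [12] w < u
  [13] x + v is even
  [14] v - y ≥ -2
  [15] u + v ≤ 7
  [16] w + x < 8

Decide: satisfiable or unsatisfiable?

Unsatisfiable

Constraint 1 makes x odd and constraint 10 makes v even, so x + v must be odd. Constraint 13 says x + v is even — contradiction.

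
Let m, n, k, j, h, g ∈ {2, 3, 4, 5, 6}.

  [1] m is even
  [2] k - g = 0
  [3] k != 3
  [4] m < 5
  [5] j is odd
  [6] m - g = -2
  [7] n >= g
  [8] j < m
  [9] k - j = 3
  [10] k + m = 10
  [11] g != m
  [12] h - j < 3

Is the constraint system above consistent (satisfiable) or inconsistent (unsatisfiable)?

One satisfying assignment is m = 4, n = 6, k = 6, j = 3, h = 3, g = 6.
For the less obvious constraints — constraint 2: k - g = 0; constraint 6: m - g = -2; constraint 9: k - j = 3 — and the others hold by inspection.

Satisfiable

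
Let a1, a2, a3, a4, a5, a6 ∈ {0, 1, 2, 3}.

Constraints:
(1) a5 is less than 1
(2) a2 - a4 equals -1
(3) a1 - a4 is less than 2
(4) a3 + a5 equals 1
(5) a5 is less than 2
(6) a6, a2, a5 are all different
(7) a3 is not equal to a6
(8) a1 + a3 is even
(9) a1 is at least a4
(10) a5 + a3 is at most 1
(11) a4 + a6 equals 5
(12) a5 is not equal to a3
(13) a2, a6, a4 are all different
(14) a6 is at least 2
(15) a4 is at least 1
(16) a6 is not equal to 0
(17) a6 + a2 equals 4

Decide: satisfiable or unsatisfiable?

Satisfiable

Setting (a1, a2, a3, a4, a5, a6) = (3, 1, 1, 2, 0, 3) satisfies everything: constraint 2: a2 - a4 = -1; constraint 3: a1 - a4 = 1; constraint 4: a3 + a5 = 1, and the others follow.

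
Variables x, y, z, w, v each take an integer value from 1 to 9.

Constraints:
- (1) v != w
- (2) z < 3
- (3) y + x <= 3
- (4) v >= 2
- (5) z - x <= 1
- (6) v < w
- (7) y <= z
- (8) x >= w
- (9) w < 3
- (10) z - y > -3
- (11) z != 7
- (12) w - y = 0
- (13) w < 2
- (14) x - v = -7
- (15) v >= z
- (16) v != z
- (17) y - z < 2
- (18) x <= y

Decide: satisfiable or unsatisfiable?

Constraints 6, 7, 8, 15, and 18 give y ≤ z, z ≤ v, v < w, w ≤ x, x ≤ y. Chaining: y ≤ z ≤ v < w ≤ x ≤ y, which forces y < y — impossible.

Unsatisfiable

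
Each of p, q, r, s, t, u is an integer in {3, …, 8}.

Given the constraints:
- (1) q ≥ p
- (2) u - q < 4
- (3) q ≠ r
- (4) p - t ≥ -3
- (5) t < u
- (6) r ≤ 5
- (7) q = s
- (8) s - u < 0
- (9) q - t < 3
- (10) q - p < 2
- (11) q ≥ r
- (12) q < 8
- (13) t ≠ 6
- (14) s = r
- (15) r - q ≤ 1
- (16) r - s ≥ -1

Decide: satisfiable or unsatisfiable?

From constraints 7 and 14, q = s = r, so q = r. But constraint 3 says q ≠ r. Contradiction.

Unsatisfiable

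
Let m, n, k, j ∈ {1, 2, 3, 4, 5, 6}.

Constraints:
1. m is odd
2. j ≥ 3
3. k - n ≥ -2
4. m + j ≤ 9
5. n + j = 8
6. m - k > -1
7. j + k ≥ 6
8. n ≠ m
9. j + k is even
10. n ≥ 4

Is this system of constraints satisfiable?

Take m = 5, n = 4, k = 4, j = 4. Then constraint 3: k - n = 0; constraint 4: m + j = 9; constraint 5: n + j = 8, and every other listed constraint is also met.

Satisfiable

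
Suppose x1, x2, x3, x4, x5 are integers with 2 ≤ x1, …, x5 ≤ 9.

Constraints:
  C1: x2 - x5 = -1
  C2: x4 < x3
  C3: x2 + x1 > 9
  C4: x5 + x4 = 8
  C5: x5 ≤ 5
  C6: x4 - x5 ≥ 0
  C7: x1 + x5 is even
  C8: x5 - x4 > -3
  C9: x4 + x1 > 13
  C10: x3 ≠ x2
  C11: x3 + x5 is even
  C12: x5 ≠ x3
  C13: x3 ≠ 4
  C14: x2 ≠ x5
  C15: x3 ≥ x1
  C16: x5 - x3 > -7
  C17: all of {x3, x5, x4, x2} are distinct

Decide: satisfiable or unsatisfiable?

One satisfying assignment is x1 = 9, x2 = 2, x3 = 9, x4 = 5, x5 = 3.
For the less obvious constraints — constraint 1: x2 - x5 = -1; constraint 3: x2 + x1 = 11 — and the others hold by inspection.

Satisfiable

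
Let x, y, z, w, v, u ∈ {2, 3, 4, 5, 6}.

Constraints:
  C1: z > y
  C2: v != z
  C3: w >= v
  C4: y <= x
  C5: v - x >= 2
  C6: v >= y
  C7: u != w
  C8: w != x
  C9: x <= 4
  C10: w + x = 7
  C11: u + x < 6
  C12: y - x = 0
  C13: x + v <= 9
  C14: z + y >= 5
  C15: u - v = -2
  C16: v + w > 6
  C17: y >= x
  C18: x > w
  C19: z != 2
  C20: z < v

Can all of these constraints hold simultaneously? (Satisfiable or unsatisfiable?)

Constraints 1, 3, 17, 18, and 20 give x ≤ y, y < z, z < v, v ≤ w, w < x. Chaining: x ≤ y < z < v ≤ w < x, which forces x < x — impossible.

Unsatisfiable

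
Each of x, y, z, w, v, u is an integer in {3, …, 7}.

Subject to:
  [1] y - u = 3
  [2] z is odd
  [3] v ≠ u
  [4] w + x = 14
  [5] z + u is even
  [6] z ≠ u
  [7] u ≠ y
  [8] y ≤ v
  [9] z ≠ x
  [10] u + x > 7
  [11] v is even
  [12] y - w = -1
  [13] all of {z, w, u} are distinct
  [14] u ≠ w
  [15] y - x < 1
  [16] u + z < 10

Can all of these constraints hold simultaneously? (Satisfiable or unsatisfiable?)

One satisfying assignment is x = 7, y = 6, z = 5, w = 7, v = 6, u = 3.
For the less obvious constraints — constraint 1: y - u = 3; constraint 4: w + x = 14; constraint 10: u + x = 10 — and the others hold by inspection.

Satisfiable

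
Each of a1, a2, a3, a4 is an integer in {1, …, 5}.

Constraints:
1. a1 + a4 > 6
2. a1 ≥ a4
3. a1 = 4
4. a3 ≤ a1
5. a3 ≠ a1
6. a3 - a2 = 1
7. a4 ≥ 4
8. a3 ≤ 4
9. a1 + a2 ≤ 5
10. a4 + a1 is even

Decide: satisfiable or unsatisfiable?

Satisfiable

Try a1 = 4, a2 = 1, a3 = 2, a4 = 4.
Check constraint 1: a1 + a4 = 8; constraint 6: a3 - a2 = 1; constraint 9: a1 + a2 = 5. The remaining constraints are straightforward to verify.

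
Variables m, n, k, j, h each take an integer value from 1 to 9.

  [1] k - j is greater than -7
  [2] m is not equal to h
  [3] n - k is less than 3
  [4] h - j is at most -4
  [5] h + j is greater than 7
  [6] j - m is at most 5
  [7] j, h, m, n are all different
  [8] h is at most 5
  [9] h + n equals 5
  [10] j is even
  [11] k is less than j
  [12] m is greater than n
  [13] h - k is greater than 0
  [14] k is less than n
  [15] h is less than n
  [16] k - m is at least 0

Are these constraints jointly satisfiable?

Constraints 12, 13, 15, and 16 give h < n, n < m, m ≤ k, k < h. Chaining: h < n < m ≤ k < h, which forces h < h — impossible.

Unsatisfiable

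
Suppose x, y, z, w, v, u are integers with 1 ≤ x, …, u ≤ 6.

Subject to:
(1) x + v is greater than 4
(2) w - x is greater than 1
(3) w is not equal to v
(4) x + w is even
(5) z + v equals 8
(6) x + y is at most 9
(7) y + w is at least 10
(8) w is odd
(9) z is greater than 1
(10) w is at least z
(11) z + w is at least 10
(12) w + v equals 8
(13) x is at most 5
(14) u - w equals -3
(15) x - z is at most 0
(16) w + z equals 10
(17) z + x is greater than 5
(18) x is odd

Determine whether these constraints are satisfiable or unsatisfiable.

Setting (x, y, z, w, v, u) = (3, 5, 5, 5, 3, 2) satisfies everything: constraint 1: x + v = 6; constraint 2: w - x = 2; constraint 5: z + v = 8, and the others follow.

Satisfiable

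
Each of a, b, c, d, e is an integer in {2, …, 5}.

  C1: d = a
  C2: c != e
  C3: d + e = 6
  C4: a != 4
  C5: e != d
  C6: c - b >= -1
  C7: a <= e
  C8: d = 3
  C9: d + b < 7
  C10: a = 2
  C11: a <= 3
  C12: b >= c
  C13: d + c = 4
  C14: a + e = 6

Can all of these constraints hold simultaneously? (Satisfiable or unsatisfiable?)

Constraint 8 fixes d = 3 and constraint 10 fixes a = 2, but constraint 1 requires d = a. Since 3 ≠ 2, contradiction.

Unsatisfiable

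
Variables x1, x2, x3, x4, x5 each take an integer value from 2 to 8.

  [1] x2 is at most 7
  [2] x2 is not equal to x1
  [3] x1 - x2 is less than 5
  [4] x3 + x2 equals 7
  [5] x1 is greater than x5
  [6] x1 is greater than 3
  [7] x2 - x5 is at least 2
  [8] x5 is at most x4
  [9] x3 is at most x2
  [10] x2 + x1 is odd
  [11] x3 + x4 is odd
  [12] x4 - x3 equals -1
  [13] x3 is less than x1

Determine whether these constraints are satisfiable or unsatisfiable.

Try x1 = 7, x2 = 4, x3 = 3, x4 = 2, x5 = 2.
Check constraint 3: x1 - x2 = 3; constraint 4: x3 + x2 = 7. The remaining constraints are straightforward to verify.

Satisfiable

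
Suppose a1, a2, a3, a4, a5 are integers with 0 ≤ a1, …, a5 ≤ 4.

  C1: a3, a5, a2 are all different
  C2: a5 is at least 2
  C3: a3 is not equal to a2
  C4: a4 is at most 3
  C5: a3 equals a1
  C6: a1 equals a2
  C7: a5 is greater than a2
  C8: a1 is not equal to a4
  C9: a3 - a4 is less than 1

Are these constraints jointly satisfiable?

From constraints 5 and 6, a3 = a1 = a2, so a3 = a2. But constraint 3 says a3 ≠ a2. Contradiction.

Unsatisfiable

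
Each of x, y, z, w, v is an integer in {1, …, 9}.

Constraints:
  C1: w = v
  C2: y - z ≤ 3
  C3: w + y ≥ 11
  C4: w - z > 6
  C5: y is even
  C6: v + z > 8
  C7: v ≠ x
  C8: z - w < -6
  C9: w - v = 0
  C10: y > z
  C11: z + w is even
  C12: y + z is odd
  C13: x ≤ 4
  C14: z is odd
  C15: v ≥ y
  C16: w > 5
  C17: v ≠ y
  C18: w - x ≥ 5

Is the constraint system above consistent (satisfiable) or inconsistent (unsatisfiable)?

Take x = 2, y = 2, z = 1, w = 9, v = 9. Then constraint 2: y - z = 1; constraint 3: w + y = 11, and every other listed constraint is also met.

Satisfiable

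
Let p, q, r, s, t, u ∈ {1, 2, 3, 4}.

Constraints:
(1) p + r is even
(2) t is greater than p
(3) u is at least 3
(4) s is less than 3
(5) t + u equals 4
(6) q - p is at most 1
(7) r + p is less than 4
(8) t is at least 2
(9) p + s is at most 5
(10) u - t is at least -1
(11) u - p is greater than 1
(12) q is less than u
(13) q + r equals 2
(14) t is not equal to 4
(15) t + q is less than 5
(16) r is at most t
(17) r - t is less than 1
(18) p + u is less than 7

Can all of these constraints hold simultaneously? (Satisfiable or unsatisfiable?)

From constraint 8: t ≥ 2. From constraint 3: u ≥ 3. Hence t + u ≥ 5. But constraint 5 requires t + u = 4, and 4 < 5. Contradiction.

Unsatisfiable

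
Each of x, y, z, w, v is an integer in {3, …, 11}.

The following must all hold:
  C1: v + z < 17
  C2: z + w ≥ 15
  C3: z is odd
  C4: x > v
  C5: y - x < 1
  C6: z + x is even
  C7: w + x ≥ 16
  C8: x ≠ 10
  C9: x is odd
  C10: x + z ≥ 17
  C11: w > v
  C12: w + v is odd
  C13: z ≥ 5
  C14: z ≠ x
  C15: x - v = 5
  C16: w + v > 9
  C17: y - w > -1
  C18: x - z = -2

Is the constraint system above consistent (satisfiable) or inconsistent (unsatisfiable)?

Try x = 9, y = 9, z = 11, w = 7, v = 4.
Check constraint 1: v + z = 15; constraint 2: z + w = 18. The remaining constraints are straightforward to verify.

Satisfiable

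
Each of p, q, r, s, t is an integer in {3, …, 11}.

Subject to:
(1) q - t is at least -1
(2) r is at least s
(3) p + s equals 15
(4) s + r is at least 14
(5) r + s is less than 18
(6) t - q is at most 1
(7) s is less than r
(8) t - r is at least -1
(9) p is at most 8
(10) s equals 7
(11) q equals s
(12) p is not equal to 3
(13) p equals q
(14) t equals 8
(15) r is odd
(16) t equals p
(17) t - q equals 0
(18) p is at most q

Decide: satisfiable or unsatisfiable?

Unsatisfiable

Constraint 14 fixes t = 8 and constraint 10 fixes s = 7. Constraints 11, 13, and 16 give t = p = q = s, so t = s. But 8 ≠ 7 — contradiction.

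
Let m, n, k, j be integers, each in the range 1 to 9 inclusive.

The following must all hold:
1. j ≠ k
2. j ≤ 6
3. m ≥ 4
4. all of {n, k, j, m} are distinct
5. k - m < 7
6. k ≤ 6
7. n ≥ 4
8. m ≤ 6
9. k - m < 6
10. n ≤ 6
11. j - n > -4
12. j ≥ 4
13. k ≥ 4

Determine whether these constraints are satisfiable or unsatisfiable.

Unsatisfiable

Constraints 2, 3, 6, 7, 8, 10, 12, and 13 confine each of n, k, j, m to the 3 values {4, …, 6}.
Constraint 4 requires all 4 of them to be distinct, but only 3 values are available — impossible by the pigeonhole principle.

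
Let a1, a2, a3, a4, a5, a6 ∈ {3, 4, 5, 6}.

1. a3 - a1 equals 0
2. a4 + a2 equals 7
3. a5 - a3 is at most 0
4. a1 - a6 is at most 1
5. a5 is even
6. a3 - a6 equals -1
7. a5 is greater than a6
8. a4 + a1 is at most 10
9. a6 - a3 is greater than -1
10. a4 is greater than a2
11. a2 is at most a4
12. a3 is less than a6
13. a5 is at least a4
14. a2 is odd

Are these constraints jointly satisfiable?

Constraints 3, 7, and 12 give a5 ≤ a3, a3 < a6, a6 < a5. Chaining: a5 ≤ a3 < a6 < a5, which forces a5 < a5 — impossible.

Unsatisfiable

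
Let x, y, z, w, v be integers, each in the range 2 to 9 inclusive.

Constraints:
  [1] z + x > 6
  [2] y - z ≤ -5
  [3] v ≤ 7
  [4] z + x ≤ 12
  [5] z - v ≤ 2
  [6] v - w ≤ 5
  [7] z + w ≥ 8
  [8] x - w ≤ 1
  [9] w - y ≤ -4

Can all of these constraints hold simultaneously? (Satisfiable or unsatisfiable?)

Constraints 2, 5, 6, and 9 give y − w ≥ 4, w − v ≥ -5, v − z ≥ -2, z − y ≥ 5.
Adding all 4 inequalities: the left sides telescope to 0, and the right sides sum to 4 + (-5) + (-2) + 5 = 2. So 0 ≥ 2, which is false.

Unsatisfiable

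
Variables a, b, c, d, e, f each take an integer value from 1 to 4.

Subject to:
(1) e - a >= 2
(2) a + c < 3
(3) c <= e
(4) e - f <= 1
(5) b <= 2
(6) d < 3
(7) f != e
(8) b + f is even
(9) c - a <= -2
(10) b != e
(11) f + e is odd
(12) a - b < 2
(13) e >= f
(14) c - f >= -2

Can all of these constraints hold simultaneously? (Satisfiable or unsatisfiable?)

Constraints 1, 4, 9, and 14 give c − f ≥ -2, f − e ≥ -1, e − a ≥ 2, a − c ≥ 2.
Adding all 4 inequalities: the left sides telescope to 0, and the right sides sum to (-2) + (-1) + 2 + 2 = 1. So 0 ≥ 1, which is false.

Unsatisfiable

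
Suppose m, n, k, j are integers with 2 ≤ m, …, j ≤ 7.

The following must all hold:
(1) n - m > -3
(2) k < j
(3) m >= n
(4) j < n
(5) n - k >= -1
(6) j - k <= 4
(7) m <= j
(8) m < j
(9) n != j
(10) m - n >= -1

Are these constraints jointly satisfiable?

Constraints 3, 4, and 8 give n ≤ m, m < j, j < n. Chaining: n ≤ m < j < n, which forces n < n — impossible.

Unsatisfiable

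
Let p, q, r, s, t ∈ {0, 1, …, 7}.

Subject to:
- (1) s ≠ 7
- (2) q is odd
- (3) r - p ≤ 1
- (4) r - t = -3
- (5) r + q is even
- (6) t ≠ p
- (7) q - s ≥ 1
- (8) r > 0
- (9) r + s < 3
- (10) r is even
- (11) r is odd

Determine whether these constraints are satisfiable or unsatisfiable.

Constraint 10 makes r even and constraint 2 makes q odd, so r + q must be odd. Constraint 5 says r + q is even — contradiction.

Unsatisfiable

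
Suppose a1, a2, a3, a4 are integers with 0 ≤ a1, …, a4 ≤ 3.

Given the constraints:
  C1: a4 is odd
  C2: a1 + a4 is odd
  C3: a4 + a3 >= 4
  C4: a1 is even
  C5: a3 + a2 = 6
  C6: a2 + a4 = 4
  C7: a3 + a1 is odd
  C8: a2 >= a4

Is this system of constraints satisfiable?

Try a1 = 0, a2 = 3, a3 = 3, a4 = 1.
Check constraint 3: a4 + a3 = 4; constraint 5: a3 + a2 = 6. The remaining constraints are straightforward to verify.

Satisfiable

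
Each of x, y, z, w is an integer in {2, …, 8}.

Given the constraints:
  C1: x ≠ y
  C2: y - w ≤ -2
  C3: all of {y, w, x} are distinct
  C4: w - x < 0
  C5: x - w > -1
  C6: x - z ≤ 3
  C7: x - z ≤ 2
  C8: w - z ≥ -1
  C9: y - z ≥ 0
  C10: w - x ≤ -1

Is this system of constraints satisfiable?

Constraints 2, 7, 9, and 10 give w − y ≥ 2, y − z ≥ 0, z − x ≥ -2, x − w ≥ 1.
Adding all 4 inequalities: the left sides telescope to 0, and the right sides sum to 2 + 0 + (-2) + 1 = 1. So 0 ≥ 1, which is false.

Unsatisfiable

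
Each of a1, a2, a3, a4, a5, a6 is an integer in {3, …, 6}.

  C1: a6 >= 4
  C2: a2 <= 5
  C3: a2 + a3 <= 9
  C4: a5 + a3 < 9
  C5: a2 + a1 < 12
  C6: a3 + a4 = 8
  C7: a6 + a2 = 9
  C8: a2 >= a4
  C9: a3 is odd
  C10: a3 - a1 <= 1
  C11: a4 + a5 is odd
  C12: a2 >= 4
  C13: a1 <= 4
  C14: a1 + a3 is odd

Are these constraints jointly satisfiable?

Satisfiable

Try a1 = 4, a2 = 5, a3 = 3, a4 = 5, a5 = 4, a6 = 4.
Check constraint 3: a2 + a3 = 8; constraint 4: a5 + a3 = 7. The remaining constraints are straightforward to verify.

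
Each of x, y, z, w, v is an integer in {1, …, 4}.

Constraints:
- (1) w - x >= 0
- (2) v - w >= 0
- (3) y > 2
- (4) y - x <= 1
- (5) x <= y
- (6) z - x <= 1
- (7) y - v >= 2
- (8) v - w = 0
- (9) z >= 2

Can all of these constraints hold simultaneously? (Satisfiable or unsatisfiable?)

Constraints 1, 2, 4, and 7 give x − y ≥ -1, y − v ≥ 2, v − w ≥ 0, w − x ≥ 0.
Adding all 4 inequalities: the left sides telescope to 0, and the right sides sum to (-1) + 2 + 0 + 0 = 1. So 0 ≥ 1, which is false.

Unsatisfiable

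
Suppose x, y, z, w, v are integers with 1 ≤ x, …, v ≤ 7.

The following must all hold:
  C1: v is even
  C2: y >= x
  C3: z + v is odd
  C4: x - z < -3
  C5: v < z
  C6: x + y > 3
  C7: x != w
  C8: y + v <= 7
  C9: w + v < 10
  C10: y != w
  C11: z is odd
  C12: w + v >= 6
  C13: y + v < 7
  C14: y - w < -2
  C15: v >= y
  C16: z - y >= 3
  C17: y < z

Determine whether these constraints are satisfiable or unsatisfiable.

Satisfiable

Setting (x, y, z, w, v) = (2, 2, 7, 5, 2) satisfies everything: constraint 4: x - z = -5; constraint 6: x + y = 4; constraint 8: y + v = 4, and the others follow.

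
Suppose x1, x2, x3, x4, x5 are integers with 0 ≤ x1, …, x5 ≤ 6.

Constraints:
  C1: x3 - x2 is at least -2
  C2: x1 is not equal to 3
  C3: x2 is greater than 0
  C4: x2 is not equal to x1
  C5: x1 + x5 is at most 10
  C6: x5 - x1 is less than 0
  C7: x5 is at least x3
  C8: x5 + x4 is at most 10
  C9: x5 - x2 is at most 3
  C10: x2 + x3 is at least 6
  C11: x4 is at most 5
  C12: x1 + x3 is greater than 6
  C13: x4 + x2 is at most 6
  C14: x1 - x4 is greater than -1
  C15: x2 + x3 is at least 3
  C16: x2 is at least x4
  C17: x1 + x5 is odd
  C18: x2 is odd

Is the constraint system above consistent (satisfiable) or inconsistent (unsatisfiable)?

Satisfiable

Setting (x1, x2, x3, x4, x5) = (5, 3, 3, 3, 4) satisfies everything: constraint 1: x3 - x2 = 0; constraint 5: x1 + x5 = 9, and the others follow.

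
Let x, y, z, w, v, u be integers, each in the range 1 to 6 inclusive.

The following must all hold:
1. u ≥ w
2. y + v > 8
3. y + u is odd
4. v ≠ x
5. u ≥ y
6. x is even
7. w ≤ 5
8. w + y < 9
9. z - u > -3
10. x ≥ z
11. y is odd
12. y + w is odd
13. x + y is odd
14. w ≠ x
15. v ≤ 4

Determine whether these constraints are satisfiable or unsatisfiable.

Satisfiable

One satisfying assignment is x = 6, y = 5, z = 5, w = 2, v = 4, u = 6.
For the less obvious constraints — constraint 2: y + v = 9; constraint 8: w + y = 7; constraint 9: z - u = -1 — and the others hold by inspection.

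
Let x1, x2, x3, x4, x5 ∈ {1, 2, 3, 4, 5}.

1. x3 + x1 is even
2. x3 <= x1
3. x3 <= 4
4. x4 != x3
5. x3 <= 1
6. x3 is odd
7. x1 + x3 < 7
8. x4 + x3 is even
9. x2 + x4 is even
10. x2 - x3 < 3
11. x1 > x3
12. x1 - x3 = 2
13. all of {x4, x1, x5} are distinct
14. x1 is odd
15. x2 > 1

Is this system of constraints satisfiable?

Satisfiable

Try x1 = 3, x2 = 3, x3 = 1, x4 = 5, x5 = 2.
Check constraint 7: x1 + x3 = 4; constraint 10: x2 - x3 = 2; constraint 12: x1 - x3 = 2. The remaining constraints are straightforward to verify.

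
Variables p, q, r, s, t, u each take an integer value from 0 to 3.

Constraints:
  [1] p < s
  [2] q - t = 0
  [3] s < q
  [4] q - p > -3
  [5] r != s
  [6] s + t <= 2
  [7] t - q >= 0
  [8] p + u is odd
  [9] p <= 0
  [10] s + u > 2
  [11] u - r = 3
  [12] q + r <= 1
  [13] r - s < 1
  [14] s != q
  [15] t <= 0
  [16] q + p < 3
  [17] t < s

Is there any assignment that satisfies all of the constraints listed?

Constraints 3, 7, and 17 give s < q, q ≤ t, t < s. Chaining: s < q ≤ t < s, which forces s < s — impossible.

Unsatisfiable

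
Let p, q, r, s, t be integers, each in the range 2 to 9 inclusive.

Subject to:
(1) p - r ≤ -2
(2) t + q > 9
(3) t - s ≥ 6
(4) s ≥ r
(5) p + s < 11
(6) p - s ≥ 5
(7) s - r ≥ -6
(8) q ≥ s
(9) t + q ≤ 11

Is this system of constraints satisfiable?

Unsatisfiable

Constraints 1, 6, and 7 give s − r ≥ -6, r − p ≥ 2, p − s ≥ 5.
Adding all 3 inequalities: the left sides telescope to 0, and the right sides sum to (-6) + 2 + 5 = 1. So 0 ≥ 1, which is false.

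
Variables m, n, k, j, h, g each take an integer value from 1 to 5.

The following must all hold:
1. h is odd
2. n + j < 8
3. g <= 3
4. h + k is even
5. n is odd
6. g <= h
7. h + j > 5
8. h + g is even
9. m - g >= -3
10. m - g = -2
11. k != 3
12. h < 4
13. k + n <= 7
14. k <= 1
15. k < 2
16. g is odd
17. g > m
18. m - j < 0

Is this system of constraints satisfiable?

Satisfiable

The assignment m = 1, n = 3, k = 1, j = 4, h = 3, g = 3 works:
  constraint 2 holds since n + j = 7.
  constraint 7 holds since h + j = 7.
  constraint 9 holds since m - g = -2.
The rest check out directly.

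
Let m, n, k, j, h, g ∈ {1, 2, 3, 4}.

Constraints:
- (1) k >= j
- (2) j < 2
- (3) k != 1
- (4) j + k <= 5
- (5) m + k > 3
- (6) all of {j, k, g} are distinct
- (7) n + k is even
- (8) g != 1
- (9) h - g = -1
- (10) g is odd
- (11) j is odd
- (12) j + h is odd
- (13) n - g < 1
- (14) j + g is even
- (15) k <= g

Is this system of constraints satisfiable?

Satisfiable

The assignment m = 3, n = 2, k = 2, j = 1, h = 2, g = 3 works:
  constraint 4 holds since j + k = 3.
  constraint 5 holds since m + k = 5.
The rest check out directly.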